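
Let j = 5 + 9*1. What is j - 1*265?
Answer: -251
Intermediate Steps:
j = 14 (j = 5 + 9 = 14)
j - 1*265 = 14 - 1*265 = 14 - 265 = -251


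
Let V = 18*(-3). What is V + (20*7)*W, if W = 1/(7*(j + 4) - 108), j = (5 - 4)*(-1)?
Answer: -4838/87 ≈ -55.609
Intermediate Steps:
j = -1 (j = 1*(-1) = -1)
V = -54
W = -1/87 (W = 1/(7*(-1 + 4) - 108) = 1/(7*3 - 108) = 1/(21 - 108) = 1/(-87) = -1/87 ≈ -0.011494)
V + (20*7)*W = -54 + (20*7)*(-1/87) = -54 + 140*(-1/87) = -54 - 140/87 = -4838/87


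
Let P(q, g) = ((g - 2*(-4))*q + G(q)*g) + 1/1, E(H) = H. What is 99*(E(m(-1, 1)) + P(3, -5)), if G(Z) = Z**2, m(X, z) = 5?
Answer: -2970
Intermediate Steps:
P(q, g) = 1 + g*q**2 + q*(8 + g) (P(q, g) = ((g - 2*(-4))*q + q**2*g) + 1/1 = ((g + 8)*q + g*q**2) + 1 = ((8 + g)*q + g*q**2) + 1 = (q*(8 + g) + g*q**2) + 1 = (g*q**2 + q*(8 + g)) + 1 = 1 + g*q**2 + q*(8 + g))
99*(E(m(-1, 1)) + P(3, -5)) = 99*(5 + (1 + 8*3 - 5*3 - 5*3**2)) = 99*(5 + (1 + 24 - 15 - 5*9)) = 99*(5 + (1 + 24 - 15 - 45)) = 99*(5 - 35) = 99*(-30) = -2970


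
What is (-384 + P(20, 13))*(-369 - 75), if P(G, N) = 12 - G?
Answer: 174048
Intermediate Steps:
(-384 + P(20, 13))*(-369 - 75) = (-384 + (12 - 1*20))*(-369 - 75) = (-384 + (12 - 20))*(-444) = (-384 - 8)*(-444) = -392*(-444) = 174048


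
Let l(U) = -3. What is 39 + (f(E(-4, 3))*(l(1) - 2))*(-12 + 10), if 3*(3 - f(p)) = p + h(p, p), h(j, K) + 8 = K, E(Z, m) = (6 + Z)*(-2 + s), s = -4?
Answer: 527/3 ≈ 175.67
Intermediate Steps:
E(Z, m) = -36 - 6*Z (E(Z, m) = (6 + Z)*(-2 - 4) = (6 + Z)*(-6) = -36 - 6*Z)
h(j, K) = -8 + K
f(p) = 17/3 - 2*p/3 (f(p) = 3 - (p + (-8 + p))/3 = 3 - (-8 + 2*p)/3 = 3 + (8/3 - 2*p/3) = 17/3 - 2*p/3)
39 + (f(E(-4, 3))*(l(1) - 2))*(-12 + 10) = 39 + ((17/3 - 2*(-36 - 6*(-4))/3)*(-3 - 2))*(-12 + 10) = 39 + ((17/3 - 2*(-36 + 24)/3)*(-5))*(-2) = 39 + ((17/3 - 2/3*(-12))*(-5))*(-2) = 39 + ((17/3 + 8)*(-5))*(-2) = 39 + ((41/3)*(-5))*(-2) = 39 - 205/3*(-2) = 39 + 410/3 = 527/3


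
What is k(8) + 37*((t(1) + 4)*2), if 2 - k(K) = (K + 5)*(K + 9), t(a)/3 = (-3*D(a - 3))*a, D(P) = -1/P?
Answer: -256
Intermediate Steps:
t(a) = 9*a/(-3 + a) (t(a) = 3*((-(-3)/(a - 3))*a) = 3*((-(-3)/(-3 + a))*a) = 3*((3/(-3 + a))*a) = 3*(3*a/(-3 + a)) = 9*a/(-3 + a))
k(K) = 2 - (5 + K)*(9 + K) (k(K) = 2 - (K + 5)*(K + 9) = 2 - (5 + K)*(9 + K))
k(8) + 37*((t(1) + 4)*2) = (-43 - 1*8² - 14*8) + 37*((9*1/(-3 + 1) + 4)*2) = (-43 - 1*64 - 112) + 37*((9*1/(-2) + 4)*2) = (-43 - 64 - 112) + 37*((9*1*(-½) + 4)*2) = -219 + 37*((-9/2 + 4)*2) = -219 + 37*(-½*2) = -219 + 37*(-1) = -219 - 37 = -256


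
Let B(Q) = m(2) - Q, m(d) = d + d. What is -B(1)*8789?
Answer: -26367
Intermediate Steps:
m(d) = 2*d
B(Q) = 4 - Q (B(Q) = 2*2 - Q = 4 - Q)
-B(1)*8789 = -(4 - 1*1)*8789 = -(4 - 1)*8789 = -3*8789 = -1*26367 = -26367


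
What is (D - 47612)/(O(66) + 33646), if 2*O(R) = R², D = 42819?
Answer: -4793/35824 ≈ -0.13379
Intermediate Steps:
O(R) = R²/2
(D - 47612)/(O(66) + 33646) = (42819 - 47612)/((½)*66² + 33646) = -4793/((½)*4356 + 33646) = -4793/(2178 + 33646) = -4793/35824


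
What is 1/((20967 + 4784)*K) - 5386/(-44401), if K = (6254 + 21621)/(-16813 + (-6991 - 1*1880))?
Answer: 3864979551966/31871442959125 ≈ 0.12127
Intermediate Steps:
K = -27875/25684 (K = 27875/(-16813 + (-6991 - 1880)) = 27875/(-16813 - 8871) = 27875/(-25684) = 27875*(-1/25684) = -27875/25684 ≈ -1.0853)
1/((20967 + 4784)*K) - 5386/(-44401) = 1/((20967 + 4784)*(-27875/25684)) - 5386/(-44401) = -25684/27875/25751 - 5386*(-1/44401) = (1/25751)*(-25684/27875) + 5386/44401 = -25684/717809125 + 5386/44401 = 3864979551966/31871442959125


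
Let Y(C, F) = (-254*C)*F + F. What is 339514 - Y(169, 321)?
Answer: 14118439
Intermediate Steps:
Y(C, F) = F - 254*C*F (Y(C, F) = -254*C*F + F = F - 254*C*F)
339514 - Y(169, 321) = 339514 - 321*(1 - 254*169) = 339514 - 321*(1 - 42926) = 339514 - 321*(-42925) = 339514 - 1*(-13778925) = 339514 + 13778925 = 14118439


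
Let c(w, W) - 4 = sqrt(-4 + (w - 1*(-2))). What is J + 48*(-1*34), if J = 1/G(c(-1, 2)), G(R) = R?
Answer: (-1632*sqrt(3) + 6527*I)/(sqrt(3) - 4*I) ≈ -1631.8 - 0.09116*I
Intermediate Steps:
c(w, W) = 4 + sqrt(-2 + w) (c(w, W) = 4 + sqrt(-4 + (w - 1*(-2))) = 4 + sqrt(-4 + (w + 2)) = 4 + sqrt(-4 + (2 + w)) = 4 + sqrt(-2 + w))
J = 1/(4 + I*sqrt(3)) (J = 1/(4 + sqrt(-2 - 1)) = 1/(4 + sqrt(-3)) = 1/(4 + I*sqrt(3)) ≈ 0.21053 - 0.091161*I)
J + 48*(-1*34) = (4/19 - I*sqrt(3)/19) + 48*(-1*34) = (4/19 - I*sqrt(3)/19) + 48*(-34) = (4/19 - I*sqrt(3)/19) - 1632 = -31004/19 - I*sqrt(3)/19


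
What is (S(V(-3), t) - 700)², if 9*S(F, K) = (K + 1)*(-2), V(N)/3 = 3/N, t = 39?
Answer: 40704400/81 ≈ 5.0252e+5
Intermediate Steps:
V(N) = 9/N (V(N) = 3*(3/N) = 9/N)
S(F, K) = -2/9 - 2*K/9 (S(F, K) = ((K + 1)*(-2))/9 = ((1 + K)*(-2))/9 = (-2 - 2*K)/9 = -2/9 - 2*K/9)
(S(V(-3), t) - 700)² = ((-2/9 - 2/9*39) - 700)² = ((-2/9 - 26/3) - 700)² = (-80/9 - 700)² = (-6380/9)² = 40704400/81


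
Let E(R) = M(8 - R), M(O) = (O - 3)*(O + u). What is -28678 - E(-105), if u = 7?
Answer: -41878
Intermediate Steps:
M(O) = (-3 + O)*(7 + O) (M(O) = (O - 3)*(O + 7) = (-3 + O)*(7 + O))
E(R) = 11 + (8 - R)² - 4*R (E(R) = -21 + (8 - R)² + 4*(8 - R) = -21 + (8 - R)² + (32 - 4*R) = 11 + (8 - R)² - 4*R)
-28678 - E(-105) = -28678 - (75 + (-105)² - 20*(-105)) = -28678 - (75 + 11025 + 2100) = -28678 - 1*13200 = -28678 - 13200 = -41878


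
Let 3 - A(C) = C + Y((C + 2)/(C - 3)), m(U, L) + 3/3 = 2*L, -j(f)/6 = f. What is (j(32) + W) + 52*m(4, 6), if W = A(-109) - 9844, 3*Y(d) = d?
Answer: -3142379/336 ≈ -9352.3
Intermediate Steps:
j(f) = -6*f
m(U, L) = -1 + 2*L
Y(d) = d/3
A(C) = 3 - C - (2 + C)/(3*(-3 + C)) (A(C) = 3 - (C + ((C + 2)/(C - 3))/3) = 3 - (C + ((2 + C)/(-3 + C))/3) = 3 - (C + (2 + C)/(3*(-3 + C))) = 3 + (-C - (2 + C)/(3*(-3 + C))) = 3 - C - (2 + C)/(3*(-3 + C)))
W = -3270059/336 (W = (-29 - 3*(-109)² + 17*(-109))/(3*(-3 - 109)) - 9844 = (⅓)*(-29 - 3*11881 - 1853)/(-112) - 9844 = (⅓)*(-1/112)*(-29 - 35643 - 1853) - 9844 = (⅓)*(-1/112)*(-37525) - 9844 = 37525/336 - 9844 = -3270059/336 ≈ -9732.3)
(j(32) + W) + 52*m(4, 6) = (-6*32 - 3270059/336) + 52*(-1 + 2*6) = (-192 - 3270059/336) + 52*(-1 + 12) = -3334571/336 + 52*11 = -3334571/336 + 572 = -3142379/336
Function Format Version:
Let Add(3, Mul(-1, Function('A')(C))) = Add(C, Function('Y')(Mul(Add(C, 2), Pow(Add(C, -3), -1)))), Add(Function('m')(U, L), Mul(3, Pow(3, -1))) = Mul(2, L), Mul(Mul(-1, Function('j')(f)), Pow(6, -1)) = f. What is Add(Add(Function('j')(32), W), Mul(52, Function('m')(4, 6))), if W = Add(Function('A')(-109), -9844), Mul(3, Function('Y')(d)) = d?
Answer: Rational(-3142379, 336) ≈ -9352.3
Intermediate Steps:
Function('j')(f) = Mul(-6, f)
Function('m')(U, L) = Add(-1, Mul(2, L))
Function('Y')(d) = Mul(Rational(1, 3), d)
Function('A')(C) = Add(3, Mul(-1, C), Mul(Rational(-1, 3), Pow(Add(-3, C), -1), Add(2, C))) (Function('A')(C) = Add(3, Mul(-1, Add(C, Mul(Rational(1, 3), Mul(Add(C, 2), Pow(Add(C, -3), -1)))))) = Add(3, Mul(-1, Add(C, Mul(Rational(1, 3), Mul(Add(2, C), Pow(Add(-3, C), -1)))))) = Add(3, Mul(-1, Add(C, Mul(Rational(1, 3), Mul(Pow(Add(-3, C), -1), Add(2, C)))))) = Add(3, Mul(-1, Add(C, Mul(Rational(1, 3), Pow(Add(-3, C), -1), Add(2, C))))) = Add(3, Add(Mul(-1, C), Mul(Rational(-1, 3), Pow(Add(-3, C), -1), Add(2, C)))) = Add(3, Mul(-1, C), Mul(Rational(-1, 3), Pow(Add(-3, C), -1), Add(2, C))))
W = Rational(-3270059, 336) (W = Add(Mul(Rational(1, 3), Pow(Add(-3, -109), -1), Add(-29, Mul(-3, Pow(-109, 2)), Mul(17, -109))), -9844) = Add(Mul(Rational(1, 3), Pow(-112, -1), Add(-29, Mul(-3, 11881), -1853)), -9844) = Add(Mul(Rational(1, 3), Rational(-1, 112), Add(-29, -35643, -1853)), -9844) = Add(Mul(Rational(1, 3), Rational(-1, 112), -37525), -9844) = Add(Rational(37525, 336), -9844) = Rational(-3270059, 336) ≈ -9732.3)
Add(Add(Function('j')(32), W), Mul(52, Function('m')(4, 6))) = Add(Add(Mul(-6, 32), Rational(-3270059, 336)), Mul(52, Add(-1, Mul(2, 6)))) = Add(Add(-192, Rational(-3270059, 336)), Mul(52, Add(-1, 12))) = Add(Rational(-3334571, 336), Mul(52, 11)) = Add(Rational(-3334571, 336), 572) = Rational(-3142379, 336)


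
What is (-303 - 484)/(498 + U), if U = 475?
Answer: -787/973 ≈ -0.80884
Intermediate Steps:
(-303 - 484)/(498 + U) = (-303 - 484)/(498 + 475) = -787/973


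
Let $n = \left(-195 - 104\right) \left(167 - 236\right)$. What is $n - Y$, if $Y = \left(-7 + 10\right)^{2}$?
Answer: $20622$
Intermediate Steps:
$Y = 9$ ($Y = 3^{2} = 9$)
$n = 20631$ ($n = \left(-299\right) \left(-69\right) = 20631$)
$n - Y = 20631 - 9 = 20622$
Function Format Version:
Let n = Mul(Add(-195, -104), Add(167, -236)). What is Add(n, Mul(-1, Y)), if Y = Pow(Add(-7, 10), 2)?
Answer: 20622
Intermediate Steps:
Y = 9 (Y = Pow(3, 2) = 9)
n = 20631 (n = Mul(-299, -69) = 20631)
Add(n, Mul(-1, Y)) = Add(20631, Mul(-1, 9)) = Add(20631, -9) = 20622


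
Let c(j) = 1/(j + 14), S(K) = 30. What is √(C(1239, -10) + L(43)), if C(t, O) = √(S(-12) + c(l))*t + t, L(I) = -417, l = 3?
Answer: √(237558 + 21063*√8687)/17 ≈ 87.264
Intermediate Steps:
c(j) = 1/(14 + j)
C(t, O) = t + t*√8687/17 (C(t, O) = √(30 + 1/(14 + 3))*t + t = √(30 + 1/17)*t + t = √(511/17)*t + t = (√8687/17)*t + t = t*√8687/17 + t = t + t*√8687/17)
√(C(1239, -10) + L(43)) = √((1/17)*1239*(17 + √8687) - 417) = √((1239 + 1239*√8687/17) - 417) = √(822 + 1239*√8687/17)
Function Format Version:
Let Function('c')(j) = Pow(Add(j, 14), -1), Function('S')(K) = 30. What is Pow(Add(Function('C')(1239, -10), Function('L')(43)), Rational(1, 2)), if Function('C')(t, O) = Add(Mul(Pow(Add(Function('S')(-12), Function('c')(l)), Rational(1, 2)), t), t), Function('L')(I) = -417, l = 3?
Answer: Mul(Rational(1, 17), Pow(Add(237558, Mul(21063, Pow(8687, Rational(1, 2)))), Rational(1, 2))) ≈ 87.264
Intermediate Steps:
Function('c')(j) = Pow(Add(14, j), -1)
Function('C')(t, O) = Add(t, Mul(Rational(1, 17), t, Pow(8687, Rational(1, 2)))) (Function('C')(t, O) = Add(Mul(Pow(Add(30, Pow(Add(14, 3), -1)), Rational(1, 2)), t), t) = Add(Mul(Pow(Add(30, Pow(17, -1)), Rational(1, 2)), t), t) = Add(Mul(Pow(Add(30, Rational(1, 17)), Rational(1, 2)), t), t) = Add(Mul(Pow(Rational(511, 17), Rational(1, 2)), t), t) = Add(Mul(Mul(Rational(1, 17), Pow(8687, Rational(1, 2))), t), t) = Add(Mul(Rational(1, 17), t, Pow(8687, Rational(1, 2))), t) = Add(t, Mul(Rational(1, 17), t, Pow(8687, Rational(1, 2)))))
Pow(Add(Function('C')(1239, -10), Function('L')(43)), Rational(1, 2)) = Pow(Add(Mul(Rational(1, 17), 1239, Add(17, Pow(8687, Rational(1, 2)))), -417), Rational(1, 2)) = Pow(Add(Add(1239, Mul(Rational(1239, 17), Pow(8687, Rational(1, 2)))), -417), Rational(1, 2)) = Pow(Add(822, Mul(Rational(1239, 17), Pow(8687, Rational(1, 2)))), Rational(1, 2))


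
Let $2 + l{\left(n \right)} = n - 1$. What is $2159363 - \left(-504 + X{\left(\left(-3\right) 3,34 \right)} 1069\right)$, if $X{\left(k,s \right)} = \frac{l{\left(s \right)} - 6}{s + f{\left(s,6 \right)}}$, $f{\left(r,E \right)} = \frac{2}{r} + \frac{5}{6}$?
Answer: $\frac{7684240703}{3559} \approx 2.1591 \cdot 10^{6}$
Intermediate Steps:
$f{\left(r,E \right)} = \frac{5}{6} + \frac{2}{r}$ ($f{\left(r,E \right)} = \frac{2}{r} + 5 \cdot \frac{1}{6} = \frac{2}{r} + \frac{5}{6} = \frac{5}{6} + \frac{2}{r}$)
$l{\left(n \right)} = -3 + n$ ($l{\left(n \right)} = -2 + \left(n - 1\right) = -2 + \left(-1 + n\right) = -3 + n$)
$X{\left(k,s \right)} = \frac{-9 + s}{\frac{5}{6} + s + \frac{2}{s}}$ ($X{\left(k,s \right)} = \frac{\left(-3 + s\right) - 6}{s + \left(\frac{5}{6} + \frac{2}{s}\right)} = \frac{-9 + s}{\frac{5}{6} + s + \frac{2}{s}}$)
$2159363 - \left(-504 + X{\left(\left(-3\right) 3,34 \right)} 1069\right) = 2159363 - \left(-504 + 6 \cdot 34 \frac{1}{12 + 5 \cdot 34 + 6 \cdot 34^{2}} \left(-9 + 34\right) 1069\right) = 2159363 - \left(-504 + 6 \cdot 34 \frac{1}{12 + 170 + 6 \cdot 1156} \cdot 25 \cdot 1069\right) = 2159363 - \left(-504 + 6 \cdot 34 \frac{1}{12 + 170 + 6936} \cdot 25 \cdot 1069\right) = 2159363 - \left(-504 + 6 \cdot 34 \cdot \frac{1}{7118} \cdot 25 \cdot 1069\right) = 2159363 - \left(-504 + \frac{2550}{3559} \cdot 1069\right) = 2159363 - \left(-504 + \frac{2725950}{3559}\right) = 2159363 - \frac{932214}{3559} = \frac{7684240703}{3559}$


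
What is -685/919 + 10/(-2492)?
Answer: -858105/1145074 ≈ -0.74939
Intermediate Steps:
-685/919 + 10/(-2492) = -685*1/919 + 10*(-1/2492) = -685/919 - 5/1246 = -858105/1145074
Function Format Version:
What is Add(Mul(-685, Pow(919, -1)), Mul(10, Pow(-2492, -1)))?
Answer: Rational(-858105, 1145074) ≈ -0.74939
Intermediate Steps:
Add(Mul(-685, Pow(919, -1)), Mul(10, Pow(-2492, -1))) = Add(Mul(-685, Rational(1, 919)), Mul(10, Rational(-1, 2492))) = Add(Rational(-685, 919), Rational(-5, 1246)) = Rational(-858105, 1145074)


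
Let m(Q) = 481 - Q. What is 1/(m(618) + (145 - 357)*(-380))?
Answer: 1/80423 ≈ 1.2434e-5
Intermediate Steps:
1/(m(618) + (145 - 357)*(-380)) = 1/((481 - 1*618) + (145 - 357)*(-380)) = 1/((481 - 618) - 212*(-380)) = 1/(-137 + 80560) = 1/80423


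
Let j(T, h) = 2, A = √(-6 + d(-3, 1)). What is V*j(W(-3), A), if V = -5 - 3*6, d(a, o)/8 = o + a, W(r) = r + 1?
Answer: -46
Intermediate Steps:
W(r) = 1 + r
d(a, o) = 8*a + 8*o (d(a, o) = 8*(o + a) = 8*(a + o) = 8*a + 8*o)
V = -23 (V = -5 - 18 = -23)
A = I*√22 (A = √(-6 + (8*(-3) + 8*1)) = √(-6 + (-24 + 8)) = √(-6 - 16) = √(-22) = I*√22 ≈ 4.6904*I)
V*j(W(-3), A) = -23*2 = -46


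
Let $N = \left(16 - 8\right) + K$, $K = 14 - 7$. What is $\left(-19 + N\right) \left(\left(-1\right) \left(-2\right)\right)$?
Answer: $-8$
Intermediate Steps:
$K = 7$ ($K = 14 - 7 = 7$)
$N = 15$ ($N = \left(16 - 8\right) + 7 = 8 + 7 = 15$)
$\left(-19 + N\right) \left(\left(-1\right) \left(-2\right)\right) = \left(-19 + 15\right) \left(\left(-1\right) \left(-2\right)\right) = \left(-4\right) 2 = -8$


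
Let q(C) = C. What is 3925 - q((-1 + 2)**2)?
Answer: 3924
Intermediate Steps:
3925 - q((-1 + 2)**2) = 3925 - (-1 + 2)**2 = 3925 - 1*1**2 = 3925 - 1*1 = 3925 - 1 = 3924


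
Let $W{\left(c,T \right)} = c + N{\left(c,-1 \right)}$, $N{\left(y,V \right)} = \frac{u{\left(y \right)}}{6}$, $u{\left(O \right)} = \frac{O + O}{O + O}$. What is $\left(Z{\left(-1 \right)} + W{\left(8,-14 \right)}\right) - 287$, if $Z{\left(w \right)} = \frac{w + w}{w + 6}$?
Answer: $- \frac{8377}{30} \approx -279.23$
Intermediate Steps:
$u{\left(O \right)} = 1$ ($u{\left(O \right)} = \frac{2 O}{2 O} = 2 O \frac{1}{2 O} = 1$)
$N{\left(y,V \right)} = \frac{1}{6}$ ($N{\left(y,V \right)} = 1 \cdot \frac{1}{6} = \frac{1}{6}$)
$W{\left(c,T \right)} = \frac{1}{6} + c$ ($W{\left(c,T \right)} = c + \frac{1}{6} = \frac{1}{6} + c$)
$Z{\left(w \right)} = \frac{2 w}{6 + w}$
$\left(Z{\left(-1 \right)} + W{\left(8,-14 \right)}\right) - 287 = \left(2 \left(-1\right) \frac{1}{6 - 1} + \left(\frac{1}{6} + 8\right)\right) - 287 = \left(2 \left(-1\right) \frac{1}{5} + \frac{49}{6}\right) - 287 = \left(- \frac{2}{5} + \frac{49}{6}\right) - 287 = \frac{233}{30} - 287 = - \frac{8377}{30}$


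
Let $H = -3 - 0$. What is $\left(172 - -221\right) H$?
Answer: $-1179$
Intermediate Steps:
$H = -3$ ($H = -3 + 0 = -3$)
$\left(172 - -221\right) H = \left(172 - -221\right) \left(-3\right) = \left(172 + 221\right) \left(-3\right) = 393 \left(-3\right) = -1179$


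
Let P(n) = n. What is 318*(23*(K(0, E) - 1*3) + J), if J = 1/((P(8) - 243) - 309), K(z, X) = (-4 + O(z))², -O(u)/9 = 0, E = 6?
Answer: 25862145/272 ≈ 95081.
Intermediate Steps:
O(u) = 0 (O(u) = -9*0 = 0)
K(z, X) = 16 (K(z, X) = (-4 + 0)² = (-4)² = 16)
J = -1/544 (J = 1/((8 - 243) - 309) = 1/(-235 - 309) = 1/(-544) = -1/544 ≈ -0.0018382)
318*(23*(K(0, E) - 1*3) + J) = 318*(23*(16 - 1*3) - 1/544) = 318*(23*(16 - 3) - 1/544) = 318*(23*13 - 1/544) = 318*(299 - 1/544) = 318*(162655/544) = 25862145/272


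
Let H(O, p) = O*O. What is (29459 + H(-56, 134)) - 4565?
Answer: 28030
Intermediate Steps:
H(O, p) = O²
(29459 + H(-56, 134)) - 4565 = (29459 + (-56)²) - 4565 = (29459 + 3136) - 4565 = 32595 - 4565 = 28030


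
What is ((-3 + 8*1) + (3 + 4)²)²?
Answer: 2916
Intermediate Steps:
((-3 + 8*1) + (3 + 4)²)² = ((-3 + 8) + 7²)² = (5 + 49)² = 54² = 2916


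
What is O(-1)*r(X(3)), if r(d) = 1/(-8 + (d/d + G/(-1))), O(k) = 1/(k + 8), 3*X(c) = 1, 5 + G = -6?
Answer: 1/28 ≈ 0.035714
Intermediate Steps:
G = -11 (G = -5 - 6 = -11)
X(c) = ⅓ (X(c) = (⅓)*1 = ⅓)
O(k) = 1/(8 + k)
r(d) = ¼ (r(d) = 1/(-8 + (d/d - 11/(-1))) = 1/(-8 + (1 - 11*(-1))) = 1/(-8 + (1 + 11)) = 1/(-8 + 12) = 1/4 = ¼)
O(-1)*r(X(3)) = (¼)/(8 - 1) = (¼)/7 = (⅐)*(¼) = 1/28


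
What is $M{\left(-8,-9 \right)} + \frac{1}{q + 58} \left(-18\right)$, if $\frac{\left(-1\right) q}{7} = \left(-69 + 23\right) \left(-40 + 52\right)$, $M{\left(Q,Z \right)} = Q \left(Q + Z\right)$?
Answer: $\frac{266687}{1961} \approx 136.0$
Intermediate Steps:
$q = 3864$ ($q = - 7 \left(-69 + 23\right) \left(-40 + 52\right) = - 7 \left(\left(-46\right) 12\right) = \left(-7\right) \left(-552\right) = 3864$)
$M{\left(-8,-9 \right)} + \frac{1}{q + 58} \left(-18\right) = - 8 \left(-8 - 9\right) + \frac{1}{3864 + 58} \left(-18\right) = \left(-8\right) \left(-17\right) + \frac{1}{3922} \left(-18\right) = 136 + \frac{1}{3922} \left(-18\right) = 136 - \frac{9}{1961} = \frac{266687}{1961}$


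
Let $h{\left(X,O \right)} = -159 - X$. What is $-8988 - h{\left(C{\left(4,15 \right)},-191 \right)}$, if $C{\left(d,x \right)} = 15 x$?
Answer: $-8604$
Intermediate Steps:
$-8988 - h{\left(C{\left(4,15 \right)},-191 \right)} = -8988 - \left(-159 - 15 \cdot 15\right) = -8988 - \left(-159 - 225\right) = -8988 - -384 = -8988 + 384 = -8604$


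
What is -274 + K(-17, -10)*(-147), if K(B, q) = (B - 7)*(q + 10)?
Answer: -274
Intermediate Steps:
K(B, q) = (-7 + B)*(10 + q)
-274 + K(-17, -10)*(-147) = -274 + (-70 - 7*(-10) + 10*(-17) - 17*(-10))*(-147) = -274 + (-70 + 70 - 170 + 170)*(-147) = -274 + 0*(-147) = -274 + 0 = -274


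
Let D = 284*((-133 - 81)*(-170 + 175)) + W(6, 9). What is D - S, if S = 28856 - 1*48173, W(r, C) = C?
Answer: -284554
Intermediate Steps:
S = -19317 (S = 28856 - 48173 = -19317)
D = -303871 (D = 284*((-133 - 81)*(-170 + 175)) + 9 = 284*(-214*5) + 9 = 284*(-1070) + 9 = -303880 + 9 = -303871)
D - S = -303871 - 1*(-19317) = -303871 + 19317 = -284554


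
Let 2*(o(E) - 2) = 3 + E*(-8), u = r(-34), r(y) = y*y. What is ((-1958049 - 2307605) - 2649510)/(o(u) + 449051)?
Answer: -13830328/888861 ≈ -15.560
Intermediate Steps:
r(y) = y²
u = 1156 (u = (-34)² = 1156)
o(E) = 7/2 - 4*E (o(E) = 2 + (3 + E*(-8))/2 = 2 + (3 - 8*E)/2 = 2 + (3/2 - 4*E) = 7/2 - 4*E)
((-1958049 - 2307605) - 2649510)/(o(u) + 449051) = ((-1958049 - 2307605) - 2649510)/((7/2 - 4*1156) + 449051) = (-4265654 - 2649510)/((7/2 - 4624) + 449051) = -6915164/(-9241/2 + 449051) = -6915164/888861/2 = -6915164*2/888861 = -13830328/888861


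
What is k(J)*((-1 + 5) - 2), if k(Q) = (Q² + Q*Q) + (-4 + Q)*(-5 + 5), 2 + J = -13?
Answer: 900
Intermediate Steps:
J = -15 (J = -2 - 13 = -15)
k(Q) = 2*Q² (k(Q) = (Q² + Q²) + (-4 + Q)*0 = 2*Q² + 0 = 2*Q²)
k(J)*((-1 + 5) - 2) = (2*(-15)²)*((-1 + 5) - 2) = (2*225)*(4 - 2) = 450*2 = 900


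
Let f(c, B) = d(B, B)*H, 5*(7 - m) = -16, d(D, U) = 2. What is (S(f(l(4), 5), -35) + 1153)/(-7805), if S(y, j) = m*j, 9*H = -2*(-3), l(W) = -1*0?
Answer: -796/7805 ≈ -0.10199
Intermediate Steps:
l(W) = 0
H = ⅔ (H = (-2*(-3))/9 = (⅑)*6 = ⅔ ≈ 0.66667)
m = 51/5 (m = 7 - ⅕*(-16) = 7 + 16/5 = 51/5 ≈ 10.200)
f(c, B) = 4/3 (f(c, B) = 2*(⅔) = 4/3)
S(y, j) = 51*j/5
(S(f(l(4), 5), -35) + 1153)/(-7805) = ((51/5)*(-35) + 1153)/(-7805) = (-357 + 1153)*(-1/7805) = 796*(-1/7805) = -796/7805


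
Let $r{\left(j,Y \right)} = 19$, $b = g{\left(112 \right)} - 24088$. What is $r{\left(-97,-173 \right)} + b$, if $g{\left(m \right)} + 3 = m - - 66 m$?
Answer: $-16568$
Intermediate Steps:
$g{\left(m \right)} = -3 + 67 m$ ($g{\left(m \right)} = -3 + \left(m - - 66 m\right) = -3 + \left(m + 66 m\right) = -3 + 67 m$)
$b = -16587$ ($b = \left(-3 + 67 \cdot 112\right) - 24088 = \left(-3 + 7504\right) - 24088 = 7501 - 24088 = -16587$)
$r{\left(-97,-173 \right)} + b = 19 - 16587 = -16568$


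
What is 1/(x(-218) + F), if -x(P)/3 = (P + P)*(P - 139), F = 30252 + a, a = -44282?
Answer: -1/480986 ≈ -2.0791e-6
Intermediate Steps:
F = -14030 (F = 30252 - 44282 = -14030)
x(P) = -6*P*(-139 + P) (x(P) = -3*(P + P)*(P - 139) = -3*2*P*(-139 + P) = -6*P*(-139 + P))
1/(x(-218) + F) = 1/(6*(-218)*(139 - 1*(-218)) - 14030) = 1/(6*(-218)*(139 + 218) - 14030) = 1/(6*(-218)*357 - 14030) = 1/(-466956 - 14030) = 1/(-480986) = -1/480986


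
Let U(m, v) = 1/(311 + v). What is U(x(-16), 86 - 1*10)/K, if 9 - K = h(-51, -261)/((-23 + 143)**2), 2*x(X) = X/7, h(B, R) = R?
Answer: 1600/5584023 ≈ 0.00028653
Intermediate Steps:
x(X) = X/14 (x(X) = (X/7)/2 = X/14)
K = 14429/1600 (K = 9 - (-261)/((-23 + 143)**2) = 9 - (-261)/(120**2) = 9 - (-261)/14400 = 9 - 1*(-29/1600) = 9 + 29/1600 = 14429/1600 ≈ 9.0181)
U(x(-16), 86 - 1*10)/K = 1/((311 + (86 - 1*10))*(14429/1600)) = (1600/14429)/(311 + (86 - 10)) = (1600/14429)/(311 + 76) = (1600/14429)/387 = (1/387)*(1600/14429) = 1600/5584023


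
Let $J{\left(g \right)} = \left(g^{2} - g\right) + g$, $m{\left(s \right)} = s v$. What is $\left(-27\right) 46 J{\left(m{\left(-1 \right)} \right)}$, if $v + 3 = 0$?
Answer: $-11178$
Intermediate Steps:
$v = -3$ ($v = -3 + 0 = -3$)
$m{\left(s \right)} = - 3 s$ ($m{\left(s \right)} = s \left(-3\right) = - 3 s$)
$J{\left(g \right)} = g^{2}$
$\left(-27\right) 46 J{\left(m{\left(-1 \right)} \right)} = \left(-27\right) 46 \left(\left(-3\right) \left(-1\right)\right)^{2} = - 1242 \cdot 3^{2} = \left(-1242\right) 9 = -11178$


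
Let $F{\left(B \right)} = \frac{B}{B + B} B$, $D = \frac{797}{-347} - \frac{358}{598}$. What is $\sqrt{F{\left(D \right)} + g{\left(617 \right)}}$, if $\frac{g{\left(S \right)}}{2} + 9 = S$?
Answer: $\frac{64 \sqrt{3191961045}}{103753} \approx 34.85$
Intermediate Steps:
$D = - \frac{300416}{103753}$ ($D = 797 \left(- \frac{1}{347}\right) - \frac{179}{299} = - \frac{797}{347} - \frac{179}{299} = - \frac{300416}{103753} \approx -2.8955$)
$g{\left(S \right)} = -18 + 2 S$
$F{\left(B \right)} = \frac{B}{2}$ ($F{\left(B \right)} = \frac{B}{2 B} B = \frac{1}{2 B} B B = \frac{B}{2}$)
$\sqrt{F{\left(D \right)} + g{\left(617 \right)}} = \sqrt{\frac{1}{2} \left(- \frac{300416}{103753}\right) + \left(-18 + 2 \cdot 617\right)} = \sqrt{- \frac{150208}{103753} + \left(-18 + 1234\right)} = \sqrt{- \frac{150208}{103753} + 1216} = \sqrt{\frac{126013440}{103753}} = \frac{64 \sqrt{3191961045}}{103753}$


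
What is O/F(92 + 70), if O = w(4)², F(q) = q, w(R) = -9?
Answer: ½ ≈ 0.50000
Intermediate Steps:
O = 81 (O = (-9)² = 81)
O/F(92 + 70) = 81/(92 + 70) = 81/162 = 81*(1/162) = ½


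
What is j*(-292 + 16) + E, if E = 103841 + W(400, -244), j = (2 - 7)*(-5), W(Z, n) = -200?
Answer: 96741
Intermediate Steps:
j = 25 (j = -5*(-5) = 25)
E = 103641 (E = 103841 - 200 = 103641)
j*(-292 + 16) + E = 25*(-292 + 16) + 103641 = 25*(-276) + 103641 = -6900 + 103641 = 96741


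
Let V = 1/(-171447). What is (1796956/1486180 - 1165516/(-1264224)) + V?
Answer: 14301217616213071/6710951436591480 ≈ 2.1310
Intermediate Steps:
V = -1/171447 ≈ -5.8327e-6
(1796956/1486180 - 1165516/(-1264224)) + V = (1796956/1486180 - 1165516/(-1264224)) - 1/171447 = (1796956*(1/1486180) - 1165516*(-1/1264224)) - 1/171447 = (449239/371545 + 291379/316056) - 1/171447 = 250245091939/117429026520 - 1/171447 = 14301217616213071/6710951436591480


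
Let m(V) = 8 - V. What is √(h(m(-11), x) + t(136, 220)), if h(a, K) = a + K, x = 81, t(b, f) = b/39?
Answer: 2*√39351/39 ≈ 10.173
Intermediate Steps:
t(b, f) = b/39 (t(b, f) = b*(1/39) = b/39)
h(a, K) = K + a
√(h(m(-11), x) + t(136, 220)) = √((81 + (8 - 1*(-11))) + (1/39)*136) = √((81 + (8 + 11)) + 136/39) = √((81 + 19) + 136/39) = √(100 + 136/39) = √(4036/39) = 2*√39351/39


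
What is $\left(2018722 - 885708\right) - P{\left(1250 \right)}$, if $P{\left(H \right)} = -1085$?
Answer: $1134099$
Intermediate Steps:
$\left(2018722 - 885708\right) - P{\left(1250 \right)} = \left(2018722 - 885708\right) - -1085 = 1133014 + 1085 = 1134099$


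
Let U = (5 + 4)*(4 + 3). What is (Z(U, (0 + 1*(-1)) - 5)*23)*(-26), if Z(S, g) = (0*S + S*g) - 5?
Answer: 229034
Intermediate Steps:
U = 63 (U = 9*7 = 63)
Z(S, g) = -5 + S*g (Z(S, g) = (0 + S*g) - 5 = S*g - 5 = -5 + S*g)
(Z(U, (0 + 1*(-1)) - 5)*23)*(-26) = ((-5 + 63*((0 + 1*(-1)) - 5))*23)*(-26) = ((-5 + 63*((0 - 1) - 5))*23)*(-26) = ((-5 + 63*(-1 - 5))*23)*(-26) = ((-5 + 63*(-6))*23)*(-26) = ((-5 - 378)*23)*(-26) = -383*23*(-26) = -8809*(-26) = 229034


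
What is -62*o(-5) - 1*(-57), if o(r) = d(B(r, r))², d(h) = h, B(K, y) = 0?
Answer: 57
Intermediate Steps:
o(r) = 0 (o(r) = 0² = 0)
-62*o(-5) - 1*(-57) = -62*0 - 1*(-57) = 0 + 57 = 57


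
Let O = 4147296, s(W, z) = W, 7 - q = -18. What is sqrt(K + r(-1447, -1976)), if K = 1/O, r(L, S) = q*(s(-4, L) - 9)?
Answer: I*sqrt(349376302007994)/1036824 ≈ 18.028*I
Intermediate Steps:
q = 25 (q = 7 - 1*(-18) = 7 + 18 = 25)
r(L, S) = -325 (r(L, S) = 25*(-4 - 9) = 25*(-13) = -325)
K = 1/4147296 ≈ 2.4112e-7
sqrt(K + r(-1447, -1976)) = sqrt(1/4147296 - 325) = sqrt(-1347871199/4147296) = I*sqrt(349376302007994)/1036824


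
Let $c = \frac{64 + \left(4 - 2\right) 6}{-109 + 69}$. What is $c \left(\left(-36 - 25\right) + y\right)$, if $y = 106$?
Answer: $- \frac{171}{2} \approx -85.5$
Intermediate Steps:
$c = - \frac{19}{10}$ ($c = \frac{64 + 2 \cdot 6}{-40} = \left(64 + 12\right) \left(- \frac{1}{40}\right) = 76 \left(- \frac{1}{40}\right) = - \frac{19}{10} \approx -1.9$)
$c \left(\left(-36 - 25\right) + y\right) = - \frac{19 \left(\left(-36 - 25\right) + 106\right)}{10} = - \frac{19 \left(-61 + 106\right)}{10} = \left(- \frac{19}{10}\right) 45 = - \frac{171}{2}$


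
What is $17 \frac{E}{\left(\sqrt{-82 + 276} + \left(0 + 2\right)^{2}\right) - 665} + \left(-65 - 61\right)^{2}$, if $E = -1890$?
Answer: $\frac{6954715782}{436727} + \frac{32130 \sqrt{194}}{436727} \approx 15926.0$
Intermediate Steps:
$17 \frac{E}{\left(\sqrt{-82 + 276} + \left(0 + 2\right)^{2}\right) - 665} + \left(-65 - 61\right)^{2} = 17 \left(- \frac{1890}{\left(\sqrt{-82 + 276} + \left(0 + 2\right)^{2}\right) - 665}\right) + \left(-65 - 61\right)^{2} = 17 \left(- \frac{1890}{\left(\sqrt{194} + 2^{2}\right) - 665}\right) + \left(-126\right)^{2} = 17 \left(- \frac{1890}{\left(\sqrt{194} + 4\right) - 665}\right) + 15876 = 17 \left(- \frac{1890}{\left(4 + \sqrt{194}\right) - 665}\right) + 15876 = 17 \left(- \frac{1890}{-661 + \sqrt{194}}\right) + 15876 = - \frac{32130}{-661 + \sqrt{194}} + 15876 = 15876 - \frac{32130}{-661 + \sqrt{194}}$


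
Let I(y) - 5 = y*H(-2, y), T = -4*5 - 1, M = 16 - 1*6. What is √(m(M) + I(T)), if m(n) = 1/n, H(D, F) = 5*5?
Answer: I*√51990/10 ≈ 22.801*I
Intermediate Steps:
M = 10 (M = 16 - 6 = 10)
H(D, F) = 25
T = -21 (T = -20 - 1 = -21)
I(y) = 5 + 25*y (I(y) = 5 + y*25 = 5 + 25*y)
√(m(M) + I(T)) = √(1/10 + (5 + 25*(-21))) = √(⅒ + (5 - 525)) = √(⅒ - 520) = √(-5199/10) = I*√51990/10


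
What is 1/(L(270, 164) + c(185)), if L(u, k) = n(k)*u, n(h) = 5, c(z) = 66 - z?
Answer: 1/1231 ≈ 0.00081235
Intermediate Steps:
L(u, k) = 5*u
1/(L(270, 164) + c(185)) = 1/(5*270 + (66 - 1*185)) = 1/(1350 + (66 - 185)) = 1/(1350 - 119) = 1/1231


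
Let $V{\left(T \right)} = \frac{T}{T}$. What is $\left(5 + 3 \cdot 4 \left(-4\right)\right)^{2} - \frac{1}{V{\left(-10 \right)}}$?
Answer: $1848$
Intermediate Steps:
$V{\left(T \right)} = 1$
$\left(5 + 3 \cdot 4 \left(-4\right)\right)^{2} - \frac{1}{V{\left(-10 \right)}} = \left(5 + 3 \cdot 4 \left(-4\right)\right)^{2} - 1^{-1} = \left(5 + 12 \left(-4\right)\right)^{2} - 1 = \left(5 - 48\right)^{2} - 1 = \left(-43\right)^{2} - 1 = 1849 - 1 = 1848$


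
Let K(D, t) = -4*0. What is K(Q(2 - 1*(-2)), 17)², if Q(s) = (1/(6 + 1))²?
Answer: 0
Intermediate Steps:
Q(s) = 1/49 (Q(s) = (1/7)² = (⅐)² = 1/49)
K(D, t) = 0
K(Q(2 - 1*(-2)), 17)² = 0² = 0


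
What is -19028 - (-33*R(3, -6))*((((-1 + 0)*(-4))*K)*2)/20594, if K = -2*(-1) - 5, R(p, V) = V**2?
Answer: -195945572/10297 ≈ -19029.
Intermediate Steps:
K = -3 (K = 2 - 5 = -3)
-19028 - (-33*R(3, -6))*((((-1 + 0)*(-4))*K)*2)/20594 = -19028 - (-33*(-6)**2)*((((-1 + 0)*(-4))*(-3))*2)/20594 = -19028 - (-33*36)*((-1*(-4)*(-3))*2)/20594 = -19028 - (-1188*4*(-3)*2)/20594 = -19028 - (-(-14256)*2)/20594 = -19028 - (-1188*(-24))/20594 = -19028 - 28512/20594 = -19028 - 1*14256/10297 = -19028 - 14256/10297 = -195945572/10297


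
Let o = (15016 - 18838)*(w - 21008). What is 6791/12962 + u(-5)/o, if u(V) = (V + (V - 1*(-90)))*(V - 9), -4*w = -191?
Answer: 155432287223/296681942466 ≈ 0.52390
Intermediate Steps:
w = 191/4 (w = -¼*(-191) = 191/4 ≈ 47.750)
u(V) = (-9 + V)*(90 + 2*V) (u(V) = (V + (V + 90))*(-9 + V) = (V + (90 + V))*(-9 + V) = (90 + 2*V)*(-9 + V) = (-9 + V)*(90 + 2*V))
o = 160220151/2 (o = (15016 - 18838)*(191/4 - 21008) = -3822*(-83841/4) = 160220151/2 ≈ 8.0110e+7)
6791/12962 + u(-5)/o = 6791/12962 + (-810 + 2*(-5)² + 72*(-5))/(160220151/2) = 6791*(1/12962) + (-810 + 2*25 - 360)*(2/160220151) = 6791/12962 + (-810 + 50 - 360)*(2/160220151) = 6791/12962 - 1120*2/160220151 = 6791/12962 - 320/22888593 = 155432287223/296681942466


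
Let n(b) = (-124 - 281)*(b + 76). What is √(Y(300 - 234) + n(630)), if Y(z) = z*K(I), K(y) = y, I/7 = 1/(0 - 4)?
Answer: I*√1144182/2 ≈ 534.83*I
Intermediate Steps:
I = -7/4 (I = 7/(0 - 4) = 7/(-4) = 7*(-¼) = -7/4 ≈ -1.7500)
Y(z) = -7*z/4 (Y(z) = z*(-7/4) = -7*z/4)
n(b) = -30780 - 405*b (n(b) = -405*(76 + b) = -30780 - 405*b)
√(Y(300 - 234) + n(630)) = √(-7*(300 - 234)/4 + (-30780 - 405*630)) = √(-7/4*66 + (-30780 - 255150)) = √(-231/2 - 285930) = √(-572091/2) = I*√1144182/2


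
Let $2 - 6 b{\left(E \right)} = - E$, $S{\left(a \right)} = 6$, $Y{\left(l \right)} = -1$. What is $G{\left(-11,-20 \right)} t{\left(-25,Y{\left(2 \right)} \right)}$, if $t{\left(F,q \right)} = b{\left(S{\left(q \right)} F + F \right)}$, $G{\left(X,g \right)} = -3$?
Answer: $\frac{173}{2} \approx 86.5$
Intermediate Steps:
$b{\left(E \right)} = \frac{1}{3} + \frac{E}{6}$ ($b{\left(E \right)} = \frac{1}{3} - \frac{\left(-1\right) E}{6} = \frac{1}{3} + \frac{E}{6}$)
$t{\left(F,q \right)} = \frac{1}{3} + \frac{7 F}{6}$ ($t{\left(F,q \right)} = \frac{1}{3} + \frac{6 F + F}{6} = \frac{1}{3} + \frac{7 F}{6}$)
$G{\left(-11,-20 \right)} t{\left(-25,Y{\left(2 \right)} \right)} = - 3 \left(\frac{1}{3} + \frac{7}{6} \left(-25\right)\right) = - 3 \left(\frac{1}{3} - \frac{175}{6}\right) = \left(-3\right) \left(- \frac{173}{6}\right) = \frac{173}{2}$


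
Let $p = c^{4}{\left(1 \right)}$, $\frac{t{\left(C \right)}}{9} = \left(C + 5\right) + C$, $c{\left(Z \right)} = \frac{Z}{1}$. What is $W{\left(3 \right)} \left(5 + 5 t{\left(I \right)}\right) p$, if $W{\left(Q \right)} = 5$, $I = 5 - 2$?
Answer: $2500$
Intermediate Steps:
$c{\left(Z \right)} = Z$ ($c{\left(Z \right)} = Z 1 = Z$)
$I = 3$
$t{\left(C \right)} = 45 + 18 C$ ($t{\left(C \right)} = 9 \left(\left(C + 5\right) + C\right) = 9 \left(\left(5 + C\right) + C\right) = 9 \left(5 + 2 C\right) = 45 + 18 C$)
$p = 1$ ($p = 1^{4} = 1$)
$W{\left(3 \right)} \left(5 + 5 t{\left(I \right)}\right) p = 5 \left(5 + 5 \left(45 + 18 \cdot 3\right)\right) 1 = 5 \left(5 + 5 \left(45 + 54\right)\right) 1 = 5 \left(5 + 5 \cdot 99\right) 1 = 5 \left(5 + 495\right) 1 = 5 \cdot 500 \cdot 1 = 2500 \cdot 1 = 2500$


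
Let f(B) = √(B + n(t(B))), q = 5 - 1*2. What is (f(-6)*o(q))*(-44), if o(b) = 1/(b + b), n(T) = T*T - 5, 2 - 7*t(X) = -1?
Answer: -22*I*√530/21 ≈ -24.118*I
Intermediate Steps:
q = 3 (q = 5 - 2 = 3)
t(X) = 3/7 (t(X) = 2/7 - ⅐*(-1) = 2/7 + ⅐ = 3/7)
n(T) = -5 + T² (n(T) = T² - 5 = -5 + T²)
o(b) = 1/(2*b)
f(B) = √(-236/49 + B) (f(B) = √(B + (-5 + (3/7)²)) = √(B + (-5 + 9/49)) = √(B - 236/49) = √(-236/49 + B))
(f(-6)*o(q))*(-44) = ((√(-236 + 49*(-6))/7)*((½)/3))*(-44) = ((√(-236 - 294)/7)*((½)*(⅓)))*(-44) = ((√(-530)/7)*(⅙))*(-44) = (((I*√530)/7)*(⅙))*(-44) = ((I*√530/7)*(⅙))*(-44) = (I*√530/42)*(-44) = -22*I*√530/21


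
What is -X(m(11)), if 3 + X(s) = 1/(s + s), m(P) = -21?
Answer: 127/42 ≈ 3.0238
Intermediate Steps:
X(s) = -3 + 1/(2*s) (X(s) = -3 + 1/(s + s) = -3 + 1/(2*s))
-X(m(11)) = -(-3 + (½)/(-21)) = -(-3 + (½)*(-1/21)) = -(-3 - 1/42) = -1*(-127/42) = 127/42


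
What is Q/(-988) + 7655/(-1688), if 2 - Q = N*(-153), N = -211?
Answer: 617463/21944 ≈ 28.138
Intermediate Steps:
Q = -32281 (Q = 2 - (-211)*(-153) = 2 - 1*32283 = 2 - 32283 = -32281)
Q/(-988) + 7655/(-1688) = -32281/(-988) + 7655/(-1688) = -32281*(-1/988) + 7655*(-1/1688) = 1699/52 - 7655/1688 = 617463/21944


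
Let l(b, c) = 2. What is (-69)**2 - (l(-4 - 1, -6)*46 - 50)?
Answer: 4719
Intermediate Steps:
(-69)**2 - (l(-4 - 1, -6)*46 - 50) = (-69)**2 - (2*46 - 50) = 4761 - (92 - 50) = 4761 - 1*42 = 4761 - 42 = 4719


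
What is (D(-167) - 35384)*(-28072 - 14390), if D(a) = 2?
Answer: 1502390484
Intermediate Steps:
(D(-167) - 35384)*(-28072 - 14390) = (2 - 35384)*(-28072 - 14390) = -35382*(-42462) = 1502390484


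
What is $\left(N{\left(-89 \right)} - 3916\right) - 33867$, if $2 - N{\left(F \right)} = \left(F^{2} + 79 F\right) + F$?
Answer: $-38582$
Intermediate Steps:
$N{\left(F \right)} = 2 - F^{2} - 80 F$ ($N{\left(F \right)} = 2 - \left(\left(F^{2} + 79 F\right) + F\right) = 2 - \left(F^{2} + 80 F\right) = 2 - F^{2} - 80 F$)
$\left(N{\left(-89 \right)} - 3916\right) - 33867 = \left(\left(2 - \left(-89\right)^{2} - -7120\right) - 3916\right) - 33867 = \left(\left(2 - 7921 + 7120\right) - 3916\right) - 33867 = \left(-799 - 3916\right) - 33867 = -4715 - 33867 = -38582$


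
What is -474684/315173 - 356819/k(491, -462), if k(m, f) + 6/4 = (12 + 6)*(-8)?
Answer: 224781296330/91715343 ≈ 2450.9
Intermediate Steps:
k(m, f) = -291/2 (k(m, f) = -3/2 + (12 + 6)*(-8) = -3/2 + 18*(-8) = -3/2 - 144 = -291/2)
-474684/315173 - 356819/k(491, -462) = -474684/315173 - 356819/(-291/2) = -474684*1/315173 - 356819*(-2/291) = -474684/315173 + 713638/291 = 224781296330/91715343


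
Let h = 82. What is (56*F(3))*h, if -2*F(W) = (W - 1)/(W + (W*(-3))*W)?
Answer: 574/3 ≈ 191.33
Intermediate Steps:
F(W) = -(-1 + W)/(2*(W - 3*W**2)) (F(W) = -(W - 1)/(2*(W + (W*(-3))*W)) = -(-1 + W)/(2*(W + (-3*W)*W)) = -(-1 + W)/(2*(W - 3*W**2)))
(56*F(3))*h = (56*((1/2)*(-1 + 3)/(3*(-1 + 3*3))))*82 = (56*((1/2)*(1/3)*2/(-1 + 9)))*82 = (56*((1/2)*(1/3)*2/8))*82 = (56*((1/2)*(1/3)*(1/8)*2))*82 = (56*(1/24))*82 = (7/3)*82 = 574/3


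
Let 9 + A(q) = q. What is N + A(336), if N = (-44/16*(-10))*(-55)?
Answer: -2371/2 ≈ -1185.5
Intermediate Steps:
A(q) = -9 + q
N = -3025/2 (N = (-44*1/16*(-10))*(-55) = -11/4*(-10)*(-55) = (55/2)*(-55) = -3025/2 ≈ -1512.5)
N + A(336) = -3025/2 + (-9 + 336) = -3025/2 + 327 = -2371/2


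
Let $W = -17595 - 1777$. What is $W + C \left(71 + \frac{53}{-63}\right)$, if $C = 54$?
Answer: $- \frac{109084}{7} \approx -15583.0$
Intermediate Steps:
$W = -19372$
$W + C \left(71 + \frac{53}{-63}\right) = -19372 + 54 \left(71 + \frac{53}{-63}\right) = -19372 + 54 \left(71 + 53 \left(- \frac{1}{63}\right)\right) = -19372 + 54 \left(71 - \frac{53}{63}\right) = -19372 + 54 \cdot \frac{4420}{63} = -19372 + \frac{26520}{7} = - \frac{109084}{7}$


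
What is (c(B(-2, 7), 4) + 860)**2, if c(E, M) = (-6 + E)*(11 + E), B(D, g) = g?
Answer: 770884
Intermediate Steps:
(c(B(-2, 7), 4) + 860)**2 = ((-66 + 7**2 + 5*7) + 860)**2 = ((-66 + 49 + 35) + 860)**2 = (18 + 860)**2 = 878**2 = 770884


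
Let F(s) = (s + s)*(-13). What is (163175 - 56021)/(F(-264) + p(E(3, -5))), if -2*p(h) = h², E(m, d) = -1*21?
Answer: 71436/4429 ≈ 16.129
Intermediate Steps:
F(s) = -26*s (F(s) = (2*s)*(-13) = -26*s)
E(m, d) = -21
p(h) = -h²/2
(163175 - 56021)/(F(-264) + p(E(3, -5))) = (163175 - 56021)/(-26*(-264) - ½*(-21)²) = 107154/(6864 - ½*441) = 107154/(6864 - 441/2) = 107154/(13287/2) = 107154*(2/13287) = 71436/4429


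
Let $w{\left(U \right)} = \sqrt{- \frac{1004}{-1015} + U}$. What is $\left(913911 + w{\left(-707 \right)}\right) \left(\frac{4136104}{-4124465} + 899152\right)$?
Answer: $\frac{3389254313267699736}{4124465} + \frac{3708516817576 i \sqrt{727350015}}{4186331975} \approx 8.2174 \cdot 10^{11} + 2.3891 \cdot 10^{7} i$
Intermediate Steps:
$w{\left(U \right)} = \sqrt{\frac{1004}{1015} + U}$ ($w{\left(U \right)} = \sqrt{\left(-1004\right) \left(- \frac{1}{1015}\right) + U} = \sqrt{\frac{1004}{1015} + U}$)
$\left(913911 + w{\left(-707 \right)}\right) \left(\frac{4136104}{-4124465} + 899152\right) = \left(913911 + \frac{\sqrt{1019060 + 1030225 \left(-707\right)}}{1015}\right) \left(\frac{4136104}{-4124465} + 899152\right) = \left(913911 + \frac{\sqrt{1019060 - 728369075}}{1015}\right) \left(4136104 \left(- \frac{1}{4124465}\right) + 899152\right) = \left(913911 + \frac{\sqrt{-727350015}}{1015}\right) \left(- \frac{4136104}{4124465} + 899152\right) = \left(913911 + \frac{i \sqrt{727350015}}{1015}\right) \frac{3708516817576}{4124465} = \frac{3389254313267699736}{4124465} + \frac{3708516817576 i \sqrt{727350015}}{4186331975}$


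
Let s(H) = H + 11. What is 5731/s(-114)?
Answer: -5731/103 ≈ -55.641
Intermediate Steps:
s(H) = 11 + H
5731/s(-114) = 5731/(11 - 114) = 5731/(-103) = 5731*(-1/103) = -5731/103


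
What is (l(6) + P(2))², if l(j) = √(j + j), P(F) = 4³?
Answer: 4108 + 256*√3 ≈ 4551.4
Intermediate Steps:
P(F) = 64
l(j) = √2*√j (l(j) = √(2*j) = √2*√j)
(l(6) + P(2))² = (√2*√6 + 64)² = (2*√3 + 64)² = (64 + 2*√3)²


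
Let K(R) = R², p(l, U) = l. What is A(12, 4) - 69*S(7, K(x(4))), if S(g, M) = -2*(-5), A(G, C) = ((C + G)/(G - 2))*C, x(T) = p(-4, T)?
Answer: -3418/5 ≈ -683.60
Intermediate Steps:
x(T) = -4
A(G, C) = C*(C + G)/(-2 + G) (A(G, C) = ((C + G)/(-2 + G))*C = C*(C + G)/(-2 + G))
S(g, M) = 10
A(12, 4) - 69*S(7, K(x(4))) = 4*(4 + 12)/(-2 + 12) - 69*10 = 4*16/10 - 690 = 4*(⅒)*16 - 690 = 32/5 - 690 = -3418/5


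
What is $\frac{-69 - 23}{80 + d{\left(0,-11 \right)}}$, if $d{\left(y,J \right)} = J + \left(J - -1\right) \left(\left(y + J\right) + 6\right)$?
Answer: $- \frac{92}{119} \approx -0.77311$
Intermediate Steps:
$d{\left(y,J \right)} = J + \left(1 + J\right) \left(6 + J + y\right)$ ($d{\left(y,J \right)} = J + \left(J + 1\right) \left(\left(J + y\right) + 6\right) = J + \left(1 + J\right) \left(6 + J + y\right)$)
$\frac{-69 - 23}{80 + d{\left(0,-11 \right)}} = \frac{-69 - 23}{80 + \left(6 + 0 + \left(-11\right)^{2} + 8 \left(-11\right) - 0\right)} = \frac{1}{80 + \left(6 + 0 + 121 - 88 + 0\right)} \left(-92\right) = \frac{1}{80 + 39} \left(-92\right) = \frac{1}{119} \left(-92\right) = - \frac{92}{119}$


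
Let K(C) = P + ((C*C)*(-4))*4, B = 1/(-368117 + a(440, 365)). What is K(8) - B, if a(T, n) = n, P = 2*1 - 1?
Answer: -376210295/367752 ≈ -1023.0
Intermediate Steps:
P = 1 (P = 2 - 1 = 1)
B = -1/367752 (B = 1/(-368117 + 365) = 1/(-367752) = -1/367752 ≈ -2.7192e-6)
K(C) = 1 - 16*C**2 (K(C) = 1 + ((C*C)*(-4))*4 = 1 + (C**2*(-4))*4 = 1 - 4*C**2*4 = 1 - 16*C**2)
K(8) - B = (1 - 16*8**2) - 1*(-1/367752) = (1 - 16*64) + 1/367752 = (1 - 1024) + 1/367752 = -1023 + 1/367752 = -376210295/367752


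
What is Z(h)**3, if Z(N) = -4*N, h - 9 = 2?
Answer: -85184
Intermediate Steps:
h = 11 (h = 9 + 2 = 11)
Z(h)**3 = (-4*11)**3 = (-44)**3 = -85184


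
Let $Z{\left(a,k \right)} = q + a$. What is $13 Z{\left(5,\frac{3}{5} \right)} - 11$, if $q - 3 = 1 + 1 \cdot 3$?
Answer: $145$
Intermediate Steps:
$q = 7$ ($q = 3 + \left(1 + 1 \cdot 3\right) = 3 + \left(1 + 3\right) = 3 + 4 = 7$)
$Z{\left(a,k \right)} = 7 + a$
$13 Z{\left(5,\frac{3}{5} \right)} - 11 = 13 \left(7 + 5\right) - 11 = 13 \cdot 12 - 11 = 156 - 11 = 145$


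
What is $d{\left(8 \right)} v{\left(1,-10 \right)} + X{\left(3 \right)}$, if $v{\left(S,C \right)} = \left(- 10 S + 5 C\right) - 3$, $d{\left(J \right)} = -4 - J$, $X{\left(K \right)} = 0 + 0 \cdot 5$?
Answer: $756$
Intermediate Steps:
$X{\left(K \right)} = 0$ ($X{\left(K \right)} = 0 + 0 = 0$)
$v{\left(S,C \right)} = -3 - 10 S + 5 C$
$d{\left(8 \right)} v{\left(1,-10 \right)} + X{\left(3 \right)} = \left(-4 - 8\right) \left(-3 - 10 + 5 \left(-10\right)\right) + 0 = \left(-4 - 8\right) \left(-3 - 10 - 50\right) + 0 = \left(-12\right) \left(-63\right) + 0 = 756 + 0 = 756$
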